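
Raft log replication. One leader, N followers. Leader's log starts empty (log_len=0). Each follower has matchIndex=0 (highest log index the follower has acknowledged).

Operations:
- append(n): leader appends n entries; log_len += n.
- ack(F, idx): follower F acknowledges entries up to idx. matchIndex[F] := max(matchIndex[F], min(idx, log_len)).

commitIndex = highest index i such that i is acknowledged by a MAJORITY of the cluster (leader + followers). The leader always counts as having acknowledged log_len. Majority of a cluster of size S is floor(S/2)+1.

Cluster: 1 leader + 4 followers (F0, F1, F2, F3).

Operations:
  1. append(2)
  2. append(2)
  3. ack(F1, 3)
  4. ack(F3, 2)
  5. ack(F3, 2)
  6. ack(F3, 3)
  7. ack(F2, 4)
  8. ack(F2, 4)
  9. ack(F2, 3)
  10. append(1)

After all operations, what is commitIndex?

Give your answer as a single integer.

Answer: 3

Derivation:
Op 1: append 2 -> log_len=2
Op 2: append 2 -> log_len=4
Op 3: F1 acks idx 3 -> match: F0=0 F1=3 F2=0 F3=0; commitIndex=0
Op 4: F3 acks idx 2 -> match: F0=0 F1=3 F2=0 F3=2; commitIndex=2
Op 5: F3 acks idx 2 -> match: F0=0 F1=3 F2=0 F3=2; commitIndex=2
Op 6: F3 acks idx 3 -> match: F0=0 F1=3 F2=0 F3=3; commitIndex=3
Op 7: F2 acks idx 4 -> match: F0=0 F1=3 F2=4 F3=3; commitIndex=3
Op 8: F2 acks idx 4 -> match: F0=0 F1=3 F2=4 F3=3; commitIndex=3
Op 9: F2 acks idx 3 -> match: F0=0 F1=3 F2=4 F3=3; commitIndex=3
Op 10: append 1 -> log_len=5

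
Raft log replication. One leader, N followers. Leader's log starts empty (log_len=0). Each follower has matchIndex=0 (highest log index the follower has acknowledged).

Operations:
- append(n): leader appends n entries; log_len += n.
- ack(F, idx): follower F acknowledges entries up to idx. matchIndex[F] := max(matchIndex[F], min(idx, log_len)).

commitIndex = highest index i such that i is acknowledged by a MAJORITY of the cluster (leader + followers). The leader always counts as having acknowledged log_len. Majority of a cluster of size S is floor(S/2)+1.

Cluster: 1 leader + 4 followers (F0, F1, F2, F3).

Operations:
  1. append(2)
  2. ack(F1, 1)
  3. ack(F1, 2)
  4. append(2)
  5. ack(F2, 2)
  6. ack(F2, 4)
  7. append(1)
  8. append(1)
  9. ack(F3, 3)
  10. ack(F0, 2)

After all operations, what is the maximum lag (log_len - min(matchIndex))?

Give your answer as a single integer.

Answer: 4

Derivation:
Op 1: append 2 -> log_len=2
Op 2: F1 acks idx 1 -> match: F0=0 F1=1 F2=0 F3=0; commitIndex=0
Op 3: F1 acks idx 2 -> match: F0=0 F1=2 F2=0 F3=0; commitIndex=0
Op 4: append 2 -> log_len=4
Op 5: F2 acks idx 2 -> match: F0=0 F1=2 F2=2 F3=0; commitIndex=2
Op 6: F2 acks idx 4 -> match: F0=0 F1=2 F2=4 F3=0; commitIndex=2
Op 7: append 1 -> log_len=5
Op 8: append 1 -> log_len=6
Op 9: F3 acks idx 3 -> match: F0=0 F1=2 F2=4 F3=3; commitIndex=3
Op 10: F0 acks idx 2 -> match: F0=2 F1=2 F2=4 F3=3; commitIndex=3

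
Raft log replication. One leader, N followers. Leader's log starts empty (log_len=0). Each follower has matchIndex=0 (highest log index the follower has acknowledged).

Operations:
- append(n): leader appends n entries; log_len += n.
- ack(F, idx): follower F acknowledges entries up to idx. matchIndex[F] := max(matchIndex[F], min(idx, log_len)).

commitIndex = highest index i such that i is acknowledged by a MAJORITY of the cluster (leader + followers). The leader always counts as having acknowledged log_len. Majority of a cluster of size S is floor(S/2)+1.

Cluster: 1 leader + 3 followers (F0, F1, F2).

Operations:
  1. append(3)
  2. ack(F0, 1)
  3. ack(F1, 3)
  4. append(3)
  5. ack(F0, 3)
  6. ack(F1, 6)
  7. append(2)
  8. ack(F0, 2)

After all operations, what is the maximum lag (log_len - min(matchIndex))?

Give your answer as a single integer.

Answer: 8

Derivation:
Op 1: append 3 -> log_len=3
Op 2: F0 acks idx 1 -> match: F0=1 F1=0 F2=0; commitIndex=0
Op 3: F1 acks idx 3 -> match: F0=1 F1=3 F2=0; commitIndex=1
Op 4: append 3 -> log_len=6
Op 5: F0 acks idx 3 -> match: F0=3 F1=3 F2=0; commitIndex=3
Op 6: F1 acks idx 6 -> match: F0=3 F1=6 F2=0; commitIndex=3
Op 7: append 2 -> log_len=8
Op 8: F0 acks idx 2 -> match: F0=3 F1=6 F2=0; commitIndex=3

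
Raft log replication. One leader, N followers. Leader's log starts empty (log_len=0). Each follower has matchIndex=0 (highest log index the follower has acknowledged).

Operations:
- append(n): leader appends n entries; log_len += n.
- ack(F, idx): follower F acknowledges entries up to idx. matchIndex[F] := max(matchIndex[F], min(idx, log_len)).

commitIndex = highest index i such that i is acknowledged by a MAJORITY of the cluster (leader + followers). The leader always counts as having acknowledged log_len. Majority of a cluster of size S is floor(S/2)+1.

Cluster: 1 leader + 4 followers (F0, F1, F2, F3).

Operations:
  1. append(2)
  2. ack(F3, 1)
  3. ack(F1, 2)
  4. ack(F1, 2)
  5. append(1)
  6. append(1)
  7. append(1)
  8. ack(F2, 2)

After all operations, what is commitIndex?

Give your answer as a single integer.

Answer: 2

Derivation:
Op 1: append 2 -> log_len=2
Op 2: F3 acks idx 1 -> match: F0=0 F1=0 F2=0 F3=1; commitIndex=0
Op 3: F1 acks idx 2 -> match: F0=0 F1=2 F2=0 F3=1; commitIndex=1
Op 4: F1 acks idx 2 -> match: F0=0 F1=2 F2=0 F3=1; commitIndex=1
Op 5: append 1 -> log_len=3
Op 6: append 1 -> log_len=4
Op 7: append 1 -> log_len=5
Op 8: F2 acks idx 2 -> match: F0=0 F1=2 F2=2 F3=1; commitIndex=2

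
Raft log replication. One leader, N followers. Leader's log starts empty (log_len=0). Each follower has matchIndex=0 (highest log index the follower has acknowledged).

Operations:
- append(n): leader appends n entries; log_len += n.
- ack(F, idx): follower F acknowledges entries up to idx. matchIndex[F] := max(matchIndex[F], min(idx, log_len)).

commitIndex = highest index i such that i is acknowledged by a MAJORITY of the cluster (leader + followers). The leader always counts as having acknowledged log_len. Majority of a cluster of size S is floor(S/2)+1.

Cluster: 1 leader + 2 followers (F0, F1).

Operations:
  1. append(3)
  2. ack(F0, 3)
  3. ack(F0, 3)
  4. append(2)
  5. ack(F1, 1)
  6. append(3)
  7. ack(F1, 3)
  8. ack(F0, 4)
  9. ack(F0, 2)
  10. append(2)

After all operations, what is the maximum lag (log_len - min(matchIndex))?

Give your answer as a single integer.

Answer: 7

Derivation:
Op 1: append 3 -> log_len=3
Op 2: F0 acks idx 3 -> match: F0=3 F1=0; commitIndex=3
Op 3: F0 acks idx 3 -> match: F0=3 F1=0; commitIndex=3
Op 4: append 2 -> log_len=5
Op 5: F1 acks idx 1 -> match: F0=3 F1=1; commitIndex=3
Op 6: append 3 -> log_len=8
Op 7: F1 acks idx 3 -> match: F0=3 F1=3; commitIndex=3
Op 8: F0 acks idx 4 -> match: F0=4 F1=3; commitIndex=4
Op 9: F0 acks idx 2 -> match: F0=4 F1=3; commitIndex=4
Op 10: append 2 -> log_len=10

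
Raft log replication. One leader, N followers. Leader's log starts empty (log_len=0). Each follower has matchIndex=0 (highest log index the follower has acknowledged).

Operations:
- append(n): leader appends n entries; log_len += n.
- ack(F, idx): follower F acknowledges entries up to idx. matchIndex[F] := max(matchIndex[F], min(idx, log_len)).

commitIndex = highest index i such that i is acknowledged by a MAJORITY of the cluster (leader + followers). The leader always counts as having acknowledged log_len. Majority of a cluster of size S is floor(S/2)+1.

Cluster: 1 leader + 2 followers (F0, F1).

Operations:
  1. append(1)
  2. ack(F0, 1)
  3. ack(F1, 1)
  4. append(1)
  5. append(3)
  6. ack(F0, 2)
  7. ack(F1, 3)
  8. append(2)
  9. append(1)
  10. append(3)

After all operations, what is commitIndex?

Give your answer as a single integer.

Op 1: append 1 -> log_len=1
Op 2: F0 acks idx 1 -> match: F0=1 F1=0; commitIndex=1
Op 3: F1 acks idx 1 -> match: F0=1 F1=1; commitIndex=1
Op 4: append 1 -> log_len=2
Op 5: append 3 -> log_len=5
Op 6: F0 acks idx 2 -> match: F0=2 F1=1; commitIndex=2
Op 7: F1 acks idx 3 -> match: F0=2 F1=3; commitIndex=3
Op 8: append 2 -> log_len=7
Op 9: append 1 -> log_len=8
Op 10: append 3 -> log_len=11

Answer: 3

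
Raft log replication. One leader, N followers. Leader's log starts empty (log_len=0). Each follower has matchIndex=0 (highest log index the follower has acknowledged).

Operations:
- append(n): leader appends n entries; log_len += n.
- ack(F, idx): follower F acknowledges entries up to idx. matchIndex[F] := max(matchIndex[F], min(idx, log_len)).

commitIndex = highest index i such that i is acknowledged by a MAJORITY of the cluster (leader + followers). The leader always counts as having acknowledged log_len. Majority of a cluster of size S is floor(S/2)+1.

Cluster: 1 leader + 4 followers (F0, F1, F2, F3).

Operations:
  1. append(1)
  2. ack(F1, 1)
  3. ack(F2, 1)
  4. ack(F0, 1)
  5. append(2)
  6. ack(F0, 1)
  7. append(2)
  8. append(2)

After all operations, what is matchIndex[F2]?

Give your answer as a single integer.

Answer: 1

Derivation:
Op 1: append 1 -> log_len=1
Op 2: F1 acks idx 1 -> match: F0=0 F1=1 F2=0 F3=0; commitIndex=0
Op 3: F2 acks idx 1 -> match: F0=0 F1=1 F2=1 F3=0; commitIndex=1
Op 4: F0 acks idx 1 -> match: F0=1 F1=1 F2=1 F3=0; commitIndex=1
Op 5: append 2 -> log_len=3
Op 6: F0 acks idx 1 -> match: F0=1 F1=1 F2=1 F3=0; commitIndex=1
Op 7: append 2 -> log_len=5
Op 8: append 2 -> log_len=7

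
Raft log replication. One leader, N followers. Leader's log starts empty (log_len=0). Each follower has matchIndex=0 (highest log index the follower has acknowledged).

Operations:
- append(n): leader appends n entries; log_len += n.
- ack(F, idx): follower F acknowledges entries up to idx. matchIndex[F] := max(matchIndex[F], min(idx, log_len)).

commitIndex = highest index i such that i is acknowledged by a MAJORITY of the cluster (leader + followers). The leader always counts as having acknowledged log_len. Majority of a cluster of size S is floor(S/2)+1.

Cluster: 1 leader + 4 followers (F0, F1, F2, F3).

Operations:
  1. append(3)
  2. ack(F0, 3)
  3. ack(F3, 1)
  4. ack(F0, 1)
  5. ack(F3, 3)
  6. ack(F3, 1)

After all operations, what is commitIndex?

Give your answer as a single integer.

Op 1: append 3 -> log_len=3
Op 2: F0 acks idx 3 -> match: F0=3 F1=0 F2=0 F3=0; commitIndex=0
Op 3: F3 acks idx 1 -> match: F0=3 F1=0 F2=0 F3=1; commitIndex=1
Op 4: F0 acks idx 1 -> match: F0=3 F1=0 F2=0 F3=1; commitIndex=1
Op 5: F3 acks idx 3 -> match: F0=3 F1=0 F2=0 F3=3; commitIndex=3
Op 6: F3 acks idx 1 -> match: F0=3 F1=0 F2=0 F3=3; commitIndex=3

Answer: 3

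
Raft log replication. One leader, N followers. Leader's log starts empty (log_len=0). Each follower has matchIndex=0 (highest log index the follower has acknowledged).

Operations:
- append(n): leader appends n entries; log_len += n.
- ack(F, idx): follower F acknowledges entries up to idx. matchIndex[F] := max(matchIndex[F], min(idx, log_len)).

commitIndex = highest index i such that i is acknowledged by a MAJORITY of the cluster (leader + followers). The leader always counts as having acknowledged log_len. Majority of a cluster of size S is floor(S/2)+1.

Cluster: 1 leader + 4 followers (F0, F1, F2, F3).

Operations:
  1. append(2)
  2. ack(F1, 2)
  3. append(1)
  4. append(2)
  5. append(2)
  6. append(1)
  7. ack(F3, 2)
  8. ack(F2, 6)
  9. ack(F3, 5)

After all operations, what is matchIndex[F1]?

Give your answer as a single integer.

Answer: 2

Derivation:
Op 1: append 2 -> log_len=2
Op 2: F1 acks idx 2 -> match: F0=0 F1=2 F2=0 F3=0; commitIndex=0
Op 3: append 1 -> log_len=3
Op 4: append 2 -> log_len=5
Op 5: append 2 -> log_len=7
Op 6: append 1 -> log_len=8
Op 7: F3 acks idx 2 -> match: F0=0 F1=2 F2=0 F3=2; commitIndex=2
Op 8: F2 acks idx 6 -> match: F0=0 F1=2 F2=6 F3=2; commitIndex=2
Op 9: F3 acks idx 5 -> match: F0=0 F1=2 F2=6 F3=5; commitIndex=5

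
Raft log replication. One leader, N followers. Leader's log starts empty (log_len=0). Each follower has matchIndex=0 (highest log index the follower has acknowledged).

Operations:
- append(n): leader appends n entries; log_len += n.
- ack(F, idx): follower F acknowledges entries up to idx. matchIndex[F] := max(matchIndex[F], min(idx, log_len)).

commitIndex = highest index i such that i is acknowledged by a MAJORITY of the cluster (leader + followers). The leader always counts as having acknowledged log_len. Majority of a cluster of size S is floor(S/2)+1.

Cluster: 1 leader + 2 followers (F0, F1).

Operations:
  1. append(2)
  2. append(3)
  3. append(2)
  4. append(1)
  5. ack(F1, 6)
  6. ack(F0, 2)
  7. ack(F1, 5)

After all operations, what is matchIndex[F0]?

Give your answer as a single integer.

Op 1: append 2 -> log_len=2
Op 2: append 3 -> log_len=5
Op 3: append 2 -> log_len=7
Op 4: append 1 -> log_len=8
Op 5: F1 acks idx 6 -> match: F0=0 F1=6; commitIndex=6
Op 6: F0 acks idx 2 -> match: F0=2 F1=6; commitIndex=6
Op 7: F1 acks idx 5 -> match: F0=2 F1=6; commitIndex=6

Answer: 2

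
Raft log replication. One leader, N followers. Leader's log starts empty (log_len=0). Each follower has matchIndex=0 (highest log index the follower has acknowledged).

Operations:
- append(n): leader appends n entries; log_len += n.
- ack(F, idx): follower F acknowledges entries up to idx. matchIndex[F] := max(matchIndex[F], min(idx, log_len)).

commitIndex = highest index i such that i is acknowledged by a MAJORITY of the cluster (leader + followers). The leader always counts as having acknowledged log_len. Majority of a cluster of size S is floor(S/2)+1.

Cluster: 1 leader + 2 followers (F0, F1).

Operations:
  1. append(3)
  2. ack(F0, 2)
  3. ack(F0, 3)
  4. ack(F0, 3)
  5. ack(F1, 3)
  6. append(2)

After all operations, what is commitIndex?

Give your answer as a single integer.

Op 1: append 3 -> log_len=3
Op 2: F0 acks idx 2 -> match: F0=2 F1=0; commitIndex=2
Op 3: F0 acks idx 3 -> match: F0=3 F1=0; commitIndex=3
Op 4: F0 acks idx 3 -> match: F0=3 F1=0; commitIndex=3
Op 5: F1 acks idx 3 -> match: F0=3 F1=3; commitIndex=3
Op 6: append 2 -> log_len=5

Answer: 3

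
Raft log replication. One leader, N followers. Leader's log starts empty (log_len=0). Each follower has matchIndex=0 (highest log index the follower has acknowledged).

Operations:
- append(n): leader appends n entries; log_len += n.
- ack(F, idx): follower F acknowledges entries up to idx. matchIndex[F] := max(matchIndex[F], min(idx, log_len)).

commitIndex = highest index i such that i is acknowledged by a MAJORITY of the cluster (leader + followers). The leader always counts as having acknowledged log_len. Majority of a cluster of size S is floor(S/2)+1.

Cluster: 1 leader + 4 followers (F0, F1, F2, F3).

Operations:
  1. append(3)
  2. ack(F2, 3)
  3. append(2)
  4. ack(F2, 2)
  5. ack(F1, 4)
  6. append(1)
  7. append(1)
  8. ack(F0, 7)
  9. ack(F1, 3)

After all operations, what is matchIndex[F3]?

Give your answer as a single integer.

Answer: 0

Derivation:
Op 1: append 3 -> log_len=3
Op 2: F2 acks idx 3 -> match: F0=0 F1=0 F2=3 F3=0; commitIndex=0
Op 3: append 2 -> log_len=5
Op 4: F2 acks idx 2 -> match: F0=0 F1=0 F2=3 F3=0; commitIndex=0
Op 5: F1 acks idx 4 -> match: F0=0 F1=4 F2=3 F3=0; commitIndex=3
Op 6: append 1 -> log_len=6
Op 7: append 1 -> log_len=7
Op 8: F0 acks idx 7 -> match: F0=7 F1=4 F2=3 F3=0; commitIndex=4
Op 9: F1 acks idx 3 -> match: F0=7 F1=4 F2=3 F3=0; commitIndex=4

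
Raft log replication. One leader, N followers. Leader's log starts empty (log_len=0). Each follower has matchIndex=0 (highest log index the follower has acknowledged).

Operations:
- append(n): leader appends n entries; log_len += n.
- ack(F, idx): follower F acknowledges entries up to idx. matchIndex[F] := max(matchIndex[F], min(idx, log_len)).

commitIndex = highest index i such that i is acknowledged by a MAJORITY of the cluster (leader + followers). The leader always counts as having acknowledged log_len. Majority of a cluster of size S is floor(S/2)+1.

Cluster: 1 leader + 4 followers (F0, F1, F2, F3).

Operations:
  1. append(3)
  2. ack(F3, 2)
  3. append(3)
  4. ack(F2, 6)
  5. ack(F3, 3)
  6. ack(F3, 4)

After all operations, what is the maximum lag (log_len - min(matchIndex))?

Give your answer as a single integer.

Answer: 6

Derivation:
Op 1: append 3 -> log_len=3
Op 2: F3 acks idx 2 -> match: F0=0 F1=0 F2=0 F3=2; commitIndex=0
Op 3: append 3 -> log_len=6
Op 4: F2 acks idx 6 -> match: F0=0 F1=0 F2=6 F3=2; commitIndex=2
Op 5: F3 acks idx 3 -> match: F0=0 F1=0 F2=6 F3=3; commitIndex=3
Op 6: F3 acks idx 4 -> match: F0=0 F1=0 F2=6 F3=4; commitIndex=4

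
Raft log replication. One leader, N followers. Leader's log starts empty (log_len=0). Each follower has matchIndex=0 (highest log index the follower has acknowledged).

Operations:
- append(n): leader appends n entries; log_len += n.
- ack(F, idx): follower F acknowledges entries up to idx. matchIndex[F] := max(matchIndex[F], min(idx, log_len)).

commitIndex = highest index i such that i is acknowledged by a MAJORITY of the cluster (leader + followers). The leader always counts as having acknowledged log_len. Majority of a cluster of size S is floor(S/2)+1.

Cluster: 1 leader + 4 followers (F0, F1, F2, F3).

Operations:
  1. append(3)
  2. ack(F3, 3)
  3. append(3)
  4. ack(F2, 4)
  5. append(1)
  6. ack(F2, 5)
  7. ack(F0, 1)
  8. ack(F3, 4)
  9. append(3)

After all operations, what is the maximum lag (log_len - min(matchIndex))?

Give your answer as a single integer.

Op 1: append 3 -> log_len=3
Op 2: F3 acks idx 3 -> match: F0=0 F1=0 F2=0 F3=3; commitIndex=0
Op 3: append 3 -> log_len=6
Op 4: F2 acks idx 4 -> match: F0=0 F1=0 F2=4 F3=3; commitIndex=3
Op 5: append 1 -> log_len=7
Op 6: F2 acks idx 5 -> match: F0=0 F1=0 F2=5 F3=3; commitIndex=3
Op 7: F0 acks idx 1 -> match: F0=1 F1=0 F2=5 F3=3; commitIndex=3
Op 8: F3 acks idx 4 -> match: F0=1 F1=0 F2=5 F3=4; commitIndex=4
Op 9: append 3 -> log_len=10

Answer: 10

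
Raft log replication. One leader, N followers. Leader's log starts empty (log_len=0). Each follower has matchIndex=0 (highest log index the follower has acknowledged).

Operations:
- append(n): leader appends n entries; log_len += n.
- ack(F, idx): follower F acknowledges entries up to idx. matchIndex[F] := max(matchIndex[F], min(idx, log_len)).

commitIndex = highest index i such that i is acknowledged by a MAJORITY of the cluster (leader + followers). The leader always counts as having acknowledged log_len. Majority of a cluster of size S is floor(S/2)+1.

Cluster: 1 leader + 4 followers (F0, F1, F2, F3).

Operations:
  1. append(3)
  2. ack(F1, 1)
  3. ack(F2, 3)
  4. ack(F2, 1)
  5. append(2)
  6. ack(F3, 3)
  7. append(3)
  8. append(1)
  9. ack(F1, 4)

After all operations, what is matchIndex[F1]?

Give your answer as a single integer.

Answer: 4

Derivation:
Op 1: append 3 -> log_len=3
Op 2: F1 acks idx 1 -> match: F0=0 F1=1 F2=0 F3=0; commitIndex=0
Op 3: F2 acks idx 3 -> match: F0=0 F1=1 F2=3 F3=0; commitIndex=1
Op 4: F2 acks idx 1 -> match: F0=0 F1=1 F2=3 F3=0; commitIndex=1
Op 5: append 2 -> log_len=5
Op 6: F3 acks idx 3 -> match: F0=0 F1=1 F2=3 F3=3; commitIndex=3
Op 7: append 3 -> log_len=8
Op 8: append 1 -> log_len=9
Op 9: F1 acks idx 4 -> match: F0=0 F1=4 F2=3 F3=3; commitIndex=3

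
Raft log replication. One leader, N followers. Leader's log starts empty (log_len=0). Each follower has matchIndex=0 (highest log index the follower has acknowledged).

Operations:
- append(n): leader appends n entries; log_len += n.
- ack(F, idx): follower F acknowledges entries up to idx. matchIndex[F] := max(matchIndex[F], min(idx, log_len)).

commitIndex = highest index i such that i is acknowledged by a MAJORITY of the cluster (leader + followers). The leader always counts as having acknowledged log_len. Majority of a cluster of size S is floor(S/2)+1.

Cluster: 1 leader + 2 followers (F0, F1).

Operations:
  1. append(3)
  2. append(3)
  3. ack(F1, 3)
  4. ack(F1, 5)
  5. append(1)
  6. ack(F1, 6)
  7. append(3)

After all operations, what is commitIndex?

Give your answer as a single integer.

Op 1: append 3 -> log_len=3
Op 2: append 3 -> log_len=6
Op 3: F1 acks idx 3 -> match: F0=0 F1=3; commitIndex=3
Op 4: F1 acks idx 5 -> match: F0=0 F1=5; commitIndex=5
Op 5: append 1 -> log_len=7
Op 6: F1 acks idx 6 -> match: F0=0 F1=6; commitIndex=6
Op 7: append 3 -> log_len=10

Answer: 6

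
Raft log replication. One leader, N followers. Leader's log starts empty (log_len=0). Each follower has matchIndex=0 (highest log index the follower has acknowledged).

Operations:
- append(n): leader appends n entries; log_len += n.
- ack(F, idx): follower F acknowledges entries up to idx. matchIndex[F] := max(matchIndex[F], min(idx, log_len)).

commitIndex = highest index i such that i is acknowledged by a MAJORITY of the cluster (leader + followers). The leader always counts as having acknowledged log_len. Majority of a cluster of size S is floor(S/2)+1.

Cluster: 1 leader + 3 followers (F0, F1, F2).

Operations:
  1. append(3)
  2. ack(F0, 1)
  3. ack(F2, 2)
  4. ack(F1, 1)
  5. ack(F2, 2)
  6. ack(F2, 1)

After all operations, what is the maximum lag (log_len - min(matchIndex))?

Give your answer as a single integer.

Op 1: append 3 -> log_len=3
Op 2: F0 acks idx 1 -> match: F0=1 F1=0 F2=0; commitIndex=0
Op 3: F2 acks idx 2 -> match: F0=1 F1=0 F2=2; commitIndex=1
Op 4: F1 acks idx 1 -> match: F0=1 F1=1 F2=2; commitIndex=1
Op 5: F2 acks idx 2 -> match: F0=1 F1=1 F2=2; commitIndex=1
Op 6: F2 acks idx 1 -> match: F0=1 F1=1 F2=2; commitIndex=1

Answer: 2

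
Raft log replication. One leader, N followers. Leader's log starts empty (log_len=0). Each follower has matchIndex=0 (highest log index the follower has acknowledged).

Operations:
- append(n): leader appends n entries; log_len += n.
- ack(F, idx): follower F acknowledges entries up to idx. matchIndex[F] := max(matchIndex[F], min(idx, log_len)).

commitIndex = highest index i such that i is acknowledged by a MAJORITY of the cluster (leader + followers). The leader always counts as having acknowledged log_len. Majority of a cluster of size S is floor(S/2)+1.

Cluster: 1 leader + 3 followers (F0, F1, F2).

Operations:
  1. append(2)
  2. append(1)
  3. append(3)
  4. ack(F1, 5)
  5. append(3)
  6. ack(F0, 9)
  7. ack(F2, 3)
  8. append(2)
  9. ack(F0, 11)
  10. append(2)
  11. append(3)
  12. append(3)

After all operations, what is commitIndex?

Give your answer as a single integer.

Op 1: append 2 -> log_len=2
Op 2: append 1 -> log_len=3
Op 3: append 3 -> log_len=6
Op 4: F1 acks idx 5 -> match: F0=0 F1=5 F2=0; commitIndex=0
Op 5: append 3 -> log_len=9
Op 6: F0 acks idx 9 -> match: F0=9 F1=5 F2=0; commitIndex=5
Op 7: F2 acks idx 3 -> match: F0=9 F1=5 F2=3; commitIndex=5
Op 8: append 2 -> log_len=11
Op 9: F0 acks idx 11 -> match: F0=11 F1=5 F2=3; commitIndex=5
Op 10: append 2 -> log_len=13
Op 11: append 3 -> log_len=16
Op 12: append 3 -> log_len=19

Answer: 5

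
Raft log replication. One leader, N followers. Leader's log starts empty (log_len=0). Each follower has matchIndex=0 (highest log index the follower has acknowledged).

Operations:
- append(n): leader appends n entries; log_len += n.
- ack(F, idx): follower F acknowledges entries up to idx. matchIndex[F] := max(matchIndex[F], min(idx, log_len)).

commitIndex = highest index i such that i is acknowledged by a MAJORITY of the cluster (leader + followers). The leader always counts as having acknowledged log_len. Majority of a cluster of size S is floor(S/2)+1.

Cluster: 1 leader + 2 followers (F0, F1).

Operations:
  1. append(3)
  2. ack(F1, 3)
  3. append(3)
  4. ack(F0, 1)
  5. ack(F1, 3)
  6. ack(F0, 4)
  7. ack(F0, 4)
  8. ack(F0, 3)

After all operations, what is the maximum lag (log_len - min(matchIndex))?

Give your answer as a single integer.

Answer: 3

Derivation:
Op 1: append 3 -> log_len=3
Op 2: F1 acks idx 3 -> match: F0=0 F1=3; commitIndex=3
Op 3: append 3 -> log_len=6
Op 4: F0 acks idx 1 -> match: F0=1 F1=3; commitIndex=3
Op 5: F1 acks idx 3 -> match: F0=1 F1=3; commitIndex=3
Op 6: F0 acks idx 4 -> match: F0=4 F1=3; commitIndex=4
Op 7: F0 acks idx 4 -> match: F0=4 F1=3; commitIndex=4
Op 8: F0 acks idx 3 -> match: F0=4 F1=3; commitIndex=4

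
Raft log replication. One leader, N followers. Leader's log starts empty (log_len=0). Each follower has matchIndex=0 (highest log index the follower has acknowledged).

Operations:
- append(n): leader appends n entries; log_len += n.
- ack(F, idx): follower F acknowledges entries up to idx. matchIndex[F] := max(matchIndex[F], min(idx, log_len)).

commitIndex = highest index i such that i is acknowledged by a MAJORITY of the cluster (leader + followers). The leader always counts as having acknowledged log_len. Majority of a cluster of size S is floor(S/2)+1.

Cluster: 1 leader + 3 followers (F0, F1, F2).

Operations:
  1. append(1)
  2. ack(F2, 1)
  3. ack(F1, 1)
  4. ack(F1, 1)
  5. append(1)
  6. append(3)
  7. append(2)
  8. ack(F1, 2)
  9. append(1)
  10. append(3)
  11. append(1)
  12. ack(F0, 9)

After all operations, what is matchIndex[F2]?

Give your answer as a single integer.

Answer: 1

Derivation:
Op 1: append 1 -> log_len=1
Op 2: F2 acks idx 1 -> match: F0=0 F1=0 F2=1; commitIndex=0
Op 3: F1 acks idx 1 -> match: F0=0 F1=1 F2=1; commitIndex=1
Op 4: F1 acks idx 1 -> match: F0=0 F1=1 F2=1; commitIndex=1
Op 5: append 1 -> log_len=2
Op 6: append 3 -> log_len=5
Op 7: append 2 -> log_len=7
Op 8: F1 acks idx 2 -> match: F0=0 F1=2 F2=1; commitIndex=1
Op 9: append 1 -> log_len=8
Op 10: append 3 -> log_len=11
Op 11: append 1 -> log_len=12
Op 12: F0 acks idx 9 -> match: F0=9 F1=2 F2=1; commitIndex=2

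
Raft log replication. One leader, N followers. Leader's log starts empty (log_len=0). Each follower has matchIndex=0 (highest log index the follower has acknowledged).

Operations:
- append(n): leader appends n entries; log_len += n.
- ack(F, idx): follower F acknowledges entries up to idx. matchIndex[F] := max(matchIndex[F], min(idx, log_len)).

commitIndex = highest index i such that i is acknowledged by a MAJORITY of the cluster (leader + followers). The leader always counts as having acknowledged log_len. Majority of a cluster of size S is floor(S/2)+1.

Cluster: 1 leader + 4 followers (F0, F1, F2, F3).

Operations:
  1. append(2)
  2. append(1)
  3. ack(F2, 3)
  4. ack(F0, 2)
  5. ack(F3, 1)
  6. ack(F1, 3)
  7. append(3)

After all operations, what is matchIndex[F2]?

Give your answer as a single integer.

Answer: 3

Derivation:
Op 1: append 2 -> log_len=2
Op 2: append 1 -> log_len=3
Op 3: F2 acks idx 3 -> match: F0=0 F1=0 F2=3 F3=0; commitIndex=0
Op 4: F0 acks idx 2 -> match: F0=2 F1=0 F2=3 F3=0; commitIndex=2
Op 5: F3 acks idx 1 -> match: F0=2 F1=0 F2=3 F3=1; commitIndex=2
Op 6: F1 acks idx 3 -> match: F0=2 F1=3 F2=3 F3=1; commitIndex=3
Op 7: append 3 -> log_len=6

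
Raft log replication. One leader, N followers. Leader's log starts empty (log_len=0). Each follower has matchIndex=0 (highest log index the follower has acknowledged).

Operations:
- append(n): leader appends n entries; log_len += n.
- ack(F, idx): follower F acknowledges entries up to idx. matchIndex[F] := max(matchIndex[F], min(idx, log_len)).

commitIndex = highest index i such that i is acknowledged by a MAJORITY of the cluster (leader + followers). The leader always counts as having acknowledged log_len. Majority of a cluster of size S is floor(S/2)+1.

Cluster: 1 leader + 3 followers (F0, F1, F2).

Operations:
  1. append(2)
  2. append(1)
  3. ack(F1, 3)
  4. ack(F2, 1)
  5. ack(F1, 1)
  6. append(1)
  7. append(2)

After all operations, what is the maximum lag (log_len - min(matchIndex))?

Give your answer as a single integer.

Op 1: append 2 -> log_len=2
Op 2: append 1 -> log_len=3
Op 3: F1 acks idx 3 -> match: F0=0 F1=3 F2=0; commitIndex=0
Op 4: F2 acks idx 1 -> match: F0=0 F1=3 F2=1; commitIndex=1
Op 5: F1 acks idx 1 -> match: F0=0 F1=3 F2=1; commitIndex=1
Op 6: append 1 -> log_len=4
Op 7: append 2 -> log_len=6

Answer: 6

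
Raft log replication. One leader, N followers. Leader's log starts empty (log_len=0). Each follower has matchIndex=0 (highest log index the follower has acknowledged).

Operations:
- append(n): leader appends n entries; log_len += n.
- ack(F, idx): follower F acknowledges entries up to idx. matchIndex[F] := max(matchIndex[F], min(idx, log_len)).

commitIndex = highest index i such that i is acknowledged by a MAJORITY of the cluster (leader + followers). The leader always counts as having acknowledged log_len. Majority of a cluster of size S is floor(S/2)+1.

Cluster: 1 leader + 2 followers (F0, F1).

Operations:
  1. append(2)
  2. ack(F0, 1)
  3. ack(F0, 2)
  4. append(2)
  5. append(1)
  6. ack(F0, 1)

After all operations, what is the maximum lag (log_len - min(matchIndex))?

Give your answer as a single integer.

Answer: 5

Derivation:
Op 1: append 2 -> log_len=2
Op 2: F0 acks idx 1 -> match: F0=1 F1=0; commitIndex=1
Op 3: F0 acks idx 2 -> match: F0=2 F1=0; commitIndex=2
Op 4: append 2 -> log_len=4
Op 5: append 1 -> log_len=5
Op 6: F0 acks idx 1 -> match: F0=2 F1=0; commitIndex=2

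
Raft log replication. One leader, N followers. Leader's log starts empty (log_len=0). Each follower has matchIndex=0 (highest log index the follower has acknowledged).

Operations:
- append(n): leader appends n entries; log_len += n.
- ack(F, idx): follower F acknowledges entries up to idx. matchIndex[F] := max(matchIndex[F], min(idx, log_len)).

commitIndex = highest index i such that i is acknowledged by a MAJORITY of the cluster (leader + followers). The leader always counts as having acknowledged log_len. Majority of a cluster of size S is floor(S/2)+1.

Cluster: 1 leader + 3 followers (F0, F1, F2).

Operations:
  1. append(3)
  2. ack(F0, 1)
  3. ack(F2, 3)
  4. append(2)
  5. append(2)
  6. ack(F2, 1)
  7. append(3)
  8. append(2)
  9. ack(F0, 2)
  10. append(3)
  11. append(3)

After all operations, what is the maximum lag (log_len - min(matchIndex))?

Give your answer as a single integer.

Answer: 18

Derivation:
Op 1: append 3 -> log_len=3
Op 2: F0 acks idx 1 -> match: F0=1 F1=0 F2=0; commitIndex=0
Op 3: F2 acks idx 3 -> match: F0=1 F1=0 F2=3; commitIndex=1
Op 4: append 2 -> log_len=5
Op 5: append 2 -> log_len=7
Op 6: F2 acks idx 1 -> match: F0=1 F1=0 F2=3; commitIndex=1
Op 7: append 3 -> log_len=10
Op 8: append 2 -> log_len=12
Op 9: F0 acks idx 2 -> match: F0=2 F1=0 F2=3; commitIndex=2
Op 10: append 3 -> log_len=15
Op 11: append 3 -> log_len=18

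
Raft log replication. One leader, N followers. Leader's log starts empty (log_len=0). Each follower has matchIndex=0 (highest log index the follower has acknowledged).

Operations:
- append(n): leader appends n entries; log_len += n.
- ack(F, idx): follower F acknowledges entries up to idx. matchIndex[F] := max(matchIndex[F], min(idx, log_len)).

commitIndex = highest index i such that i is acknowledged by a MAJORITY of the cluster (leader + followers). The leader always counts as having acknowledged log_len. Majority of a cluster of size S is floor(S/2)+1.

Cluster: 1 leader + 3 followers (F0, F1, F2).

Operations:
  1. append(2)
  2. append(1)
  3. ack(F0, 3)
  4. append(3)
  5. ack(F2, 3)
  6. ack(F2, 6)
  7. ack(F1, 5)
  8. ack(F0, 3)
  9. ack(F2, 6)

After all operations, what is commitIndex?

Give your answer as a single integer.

Answer: 5

Derivation:
Op 1: append 2 -> log_len=2
Op 2: append 1 -> log_len=3
Op 3: F0 acks idx 3 -> match: F0=3 F1=0 F2=0; commitIndex=0
Op 4: append 3 -> log_len=6
Op 5: F2 acks idx 3 -> match: F0=3 F1=0 F2=3; commitIndex=3
Op 6: F2 acks idx 6 -> match: F0=3 F1=0 F2=6; commitIndex=3
Op 7: F1 acks idx 5 -> match: F0=3 F1=5 F2=6; commitIndex=5
Op 8: F0 acks idx 3 -> match: F0=3 F1=5 F2=6; commitIndex=5
Op 9: F2 acks idx 6 -> match: F0=3 F1=5 F2=6; commitIndex=5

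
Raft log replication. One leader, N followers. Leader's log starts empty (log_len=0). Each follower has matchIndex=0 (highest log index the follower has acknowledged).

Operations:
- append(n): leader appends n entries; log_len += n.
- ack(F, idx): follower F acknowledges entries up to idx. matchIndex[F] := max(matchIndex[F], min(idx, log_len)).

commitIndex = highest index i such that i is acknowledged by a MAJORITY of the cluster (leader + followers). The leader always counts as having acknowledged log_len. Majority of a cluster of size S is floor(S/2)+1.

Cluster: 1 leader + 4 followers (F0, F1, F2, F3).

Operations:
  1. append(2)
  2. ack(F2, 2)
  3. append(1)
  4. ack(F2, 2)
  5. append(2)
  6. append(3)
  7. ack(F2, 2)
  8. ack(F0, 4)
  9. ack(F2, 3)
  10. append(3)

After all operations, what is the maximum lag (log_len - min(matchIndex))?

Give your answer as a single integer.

Answer: 11

Derivation:
Op 1: append 2 -> log_len=2
Op 2: F2 acks idx 2 -> match: F0=0 F1=0 F2=2 F3=0; commitIndex=0
Op 3: append 1 -> log_len=3
Op 4: F2 acks idx 2 -> match: F0=0 F1=0 F2=2 F3=0; commitIndex=0
Op 5: append 2 -> log_len=5
Op 6: append 3 -> log_len=8
Op 7: F2 acks idx 2 -> match: F0=0 F1=0 F2=2 F3=0; commitIndex=0
Op 8: F0 acks idx 4 -> match: F0=4 F1=0 F2=2 F3=0; commitIndex=2
Op 9: F2 acks idx 3 -> match: F0=4 F1=0 F2=3 F3=0; commitIndex=3
Op 10: append 3 -> log_len=11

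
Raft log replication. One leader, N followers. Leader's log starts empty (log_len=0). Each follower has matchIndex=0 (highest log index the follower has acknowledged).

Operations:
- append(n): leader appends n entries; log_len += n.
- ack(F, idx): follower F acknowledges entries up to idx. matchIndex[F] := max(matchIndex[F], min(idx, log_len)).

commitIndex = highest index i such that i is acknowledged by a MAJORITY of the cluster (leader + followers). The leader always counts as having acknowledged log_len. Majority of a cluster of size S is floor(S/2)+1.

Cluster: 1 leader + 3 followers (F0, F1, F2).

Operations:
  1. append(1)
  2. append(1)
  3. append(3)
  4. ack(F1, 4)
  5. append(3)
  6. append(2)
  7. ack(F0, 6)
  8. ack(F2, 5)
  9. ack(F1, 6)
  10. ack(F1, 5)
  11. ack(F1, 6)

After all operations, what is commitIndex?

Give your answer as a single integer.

Answer: 6

Derivation:
Op 1: append 1 -> log_len=1
Op 2: append 1 -> log_len=2
Op 3: append 3 -> log_len=5
Op 4: F1 acks idx 4 -> match: F0=0 F1=4 F2=0; commitIndex=0
Op 5: append 3 -> log_len=8
Op 6: append 2 -> log_len=10
Op 7: F0 acks idx 6 -> match: F0=6 F1=4 F2=0; commitIndex=4
Op 8: F2 acks idx 5 -> match: F0=6 F1=4 F2=5; commitIndex=5
Op 9: F1 acks idx 6 -> match: F0=6 F1=6 F2=5; commitIndex=6
Op 10: F1 acks idx 5 -> match: F0=6 F1=6 F2=5; commitIndex=6
Op 11: F1 acks idx 6 -> match: F0=6 F1=6 F2=5; commitIndex=6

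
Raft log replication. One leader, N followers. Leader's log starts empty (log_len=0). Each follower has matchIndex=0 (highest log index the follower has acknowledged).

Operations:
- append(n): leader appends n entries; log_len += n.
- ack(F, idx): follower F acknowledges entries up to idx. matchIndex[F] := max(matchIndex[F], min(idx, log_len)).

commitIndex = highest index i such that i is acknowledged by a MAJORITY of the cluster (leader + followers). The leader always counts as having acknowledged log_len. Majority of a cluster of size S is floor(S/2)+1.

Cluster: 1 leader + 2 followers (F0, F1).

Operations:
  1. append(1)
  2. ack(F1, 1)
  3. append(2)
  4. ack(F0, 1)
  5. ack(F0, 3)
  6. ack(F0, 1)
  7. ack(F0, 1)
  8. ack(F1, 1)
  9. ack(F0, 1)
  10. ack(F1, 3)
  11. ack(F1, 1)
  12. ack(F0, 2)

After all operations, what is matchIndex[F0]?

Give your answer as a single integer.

Op 1: append 1 -> log_len=1
Op 2: F1 acks idx 1 -> match: F0=0 F1=1; commitIndex=1
Op 3: append 2 -> log_len=3
Op 4: F0 acks idx 1 -> match: F0=1 F1=1; commitIndex=1
Op 5: F0 acks idx 3 -> match: F0=3 F1=1; commitIndex=3
Op 6: F0 acks idx 1 -> match: F0=3 F1=1; commitIndex=3
Op 7: F0 acks idx 1 -> match: F0=3 F1=1; commitIndex=3
Op 8: F1 acks idx 1 -> match: F0=3 F1=1; commitIndex=3
Op 9: F0 acks idx 1 -> match: F0=3 F1=1; commitIndex=3
Op 10: F1 acks idx 3 -> match: F0=3 F1=3; commitIndex=3
Op 11: F1 acks idx 1 -> match: F0=3 F1=3; commitIndex=3
Op 12: F0 acks idx 2 -> match: F0=3 F1=3; commitIndex=3

Answer: 3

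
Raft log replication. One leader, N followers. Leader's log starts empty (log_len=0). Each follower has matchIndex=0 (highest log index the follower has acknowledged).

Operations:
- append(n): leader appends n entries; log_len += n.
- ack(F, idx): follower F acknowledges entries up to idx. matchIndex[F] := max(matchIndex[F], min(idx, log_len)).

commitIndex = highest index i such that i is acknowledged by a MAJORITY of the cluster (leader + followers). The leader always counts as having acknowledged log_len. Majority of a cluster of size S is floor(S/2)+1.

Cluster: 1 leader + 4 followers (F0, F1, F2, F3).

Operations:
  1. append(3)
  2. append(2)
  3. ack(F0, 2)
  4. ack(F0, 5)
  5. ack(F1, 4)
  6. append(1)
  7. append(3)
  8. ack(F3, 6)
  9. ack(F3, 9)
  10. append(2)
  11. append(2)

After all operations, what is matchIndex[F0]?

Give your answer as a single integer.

Answer: 5

Derivation:
Op 1: append 3 -> log_len=3
Op 2: append 2 -> log_len=5
Op 3: F0 acks idx 2 -> match: F0=2 F1=0 F2=0 F3=0; commitIndex=0
Op 4: F0 acks idx 5 -> match: F0=5 F1=0 F2=0 F3=0; commitIndex=0
Op 5: F1 acks idx 4 -> match: F0=5 F1=4 F2=0 F3=0; commitIndex=4
Op 6: append 1 -> log_len=6
Op 7: append 3 -> log_len=9
Op 8: F3 acks idx 6 -> match: F0=5 F1=4 F2=0 F3=6; commitIndex=5
Op 9: F3 acks idx 9 -> match: F0=5 F1=4 F2=0 F3=9; commitIndex=5
Op 10: append 2 -> log_len=11
Op 11: append 2 -> log_len=13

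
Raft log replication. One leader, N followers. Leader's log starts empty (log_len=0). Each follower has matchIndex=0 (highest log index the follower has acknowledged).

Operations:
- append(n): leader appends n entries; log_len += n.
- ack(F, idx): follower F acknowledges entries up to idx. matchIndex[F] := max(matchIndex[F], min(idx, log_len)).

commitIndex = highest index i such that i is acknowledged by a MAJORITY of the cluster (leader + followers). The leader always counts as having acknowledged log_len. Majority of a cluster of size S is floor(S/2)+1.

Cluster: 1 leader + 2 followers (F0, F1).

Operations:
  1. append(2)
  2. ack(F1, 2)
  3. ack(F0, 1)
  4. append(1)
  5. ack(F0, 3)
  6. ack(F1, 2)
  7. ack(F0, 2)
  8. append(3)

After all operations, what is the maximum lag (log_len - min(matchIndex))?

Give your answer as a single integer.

Op 1: append 2 -> log_len=2
Op 2: F1 acks idx 2 -> match: F0=0 F1=2; commitIndex=2
Op 3: F0 acks idx 1 -> match: F0=1 F1=2; commitIndex=2
Op 4: append 1 -> log_len=3
Op 5: F0 acks idx 3 -> match: F0=3 F1=2; commitIndex=3
Op 6: F1 acks idx 2 -> match: F0=3 F1=2; commitIndex=3
Op 7: F0 acks idx 2 -> match: F0=3 F1=2; commitIndex=3
Op 8: append 3 -> log_len=6

Answer: 4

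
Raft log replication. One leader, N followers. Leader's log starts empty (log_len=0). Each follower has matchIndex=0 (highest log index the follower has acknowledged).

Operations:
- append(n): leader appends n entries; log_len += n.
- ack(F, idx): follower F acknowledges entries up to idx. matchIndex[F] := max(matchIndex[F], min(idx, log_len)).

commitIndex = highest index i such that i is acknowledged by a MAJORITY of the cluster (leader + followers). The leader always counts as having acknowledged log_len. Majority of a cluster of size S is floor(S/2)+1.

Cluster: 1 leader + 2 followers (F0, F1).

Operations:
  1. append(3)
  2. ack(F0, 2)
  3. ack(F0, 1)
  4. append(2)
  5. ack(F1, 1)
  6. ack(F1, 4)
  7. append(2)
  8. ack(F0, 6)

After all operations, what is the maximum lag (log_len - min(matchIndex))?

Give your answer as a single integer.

Op 1: append 3 -> log_len=3
Op 2: F0 acks idx 2 -> match: F0=2 F1=0; commitIndex=2
Op 3: F0 acks idx 1 -> match: F0=2 F1=0; commitIndex=2
Op 4: append 2 -> log_len=5
Op 5: F1 acks idx 1 -> match: F0=2 F1=1; commitIndex=2
Op 6: F1 acks idx 4 -> match: F0=2 F1=4; commitIndex=4
Op 7: append 2 -> log_len=7
Op 8: F0 acks idx 6 -> match: F0=6 F1=4; commitIndex=6

Answer: 3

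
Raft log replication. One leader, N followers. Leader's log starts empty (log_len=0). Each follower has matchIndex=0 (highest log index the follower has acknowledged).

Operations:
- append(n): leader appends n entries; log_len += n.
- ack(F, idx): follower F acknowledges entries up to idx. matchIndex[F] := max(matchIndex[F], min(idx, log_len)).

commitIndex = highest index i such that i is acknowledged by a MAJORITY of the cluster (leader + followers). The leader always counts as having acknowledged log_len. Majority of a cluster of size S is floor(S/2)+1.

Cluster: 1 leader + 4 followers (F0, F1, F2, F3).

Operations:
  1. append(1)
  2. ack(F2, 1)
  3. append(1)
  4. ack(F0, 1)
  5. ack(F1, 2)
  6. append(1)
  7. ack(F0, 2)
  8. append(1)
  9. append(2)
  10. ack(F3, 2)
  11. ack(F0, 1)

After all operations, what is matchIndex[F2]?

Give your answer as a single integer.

Answer: 1

Derivation:
Op 1: append 1 -> log_len=1
Op 2: F2 acks idx 1 -> match: F0=0 F1=0 F2=1 F3=0; commitIndex=0
Op 3: append 1 -> log_len=2
Op 4: F0 acks idx 1 -> match: F0=1 F1=0 F2=1 F3=0; commitIndex=1
Op 5: F1 acks idx 2 -> match: F0=1 F1=2 F2=1 F3=0; commitIndex=1
Op 6: append 1 -> log_len=3
Op 7: F0 acks idx 2 -> match: F0=2 F1=2 F2=1 F3=0; commitIndex=2
Op 8: append 1 -> log_len=4
Op 9: append 2 -> log_len=6
Op 10: F3 acks idx 2 -> match: F0=2 F1=2 F2=1 F3=2; commitIndex=2
Op 11: F0 acks idx 1 -> match: F0=2 F1=2 F2=1 F3=2; commitIndex=2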